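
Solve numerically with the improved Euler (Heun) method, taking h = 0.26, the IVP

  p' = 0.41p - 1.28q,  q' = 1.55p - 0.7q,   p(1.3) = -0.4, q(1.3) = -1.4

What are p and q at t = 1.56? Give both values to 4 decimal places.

Heun on (p,q): k1 = f(t_n, state_n); k2 = f(t_n + h, state_n + h·k1); state_{n+1} = state_n + (h/2)·(k1 + k2).
1.300000: (-0.400000, -1.400000)
  k1 = (1.628000, 0.360000)
  predictor → (0.023280, -1.306400)
  k2 = (1.681737, 0.950564)
  → (0.030266, -1.229627)
(p(1.56), q(1.56)) ≈ (0.0303, -1.2296)

0.0303, -1.2296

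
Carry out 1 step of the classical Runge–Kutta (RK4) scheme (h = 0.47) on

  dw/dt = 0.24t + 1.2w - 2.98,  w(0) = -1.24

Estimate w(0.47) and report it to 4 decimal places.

-4.0270

RK4: k1 = f(t_n, w_n); k2 = f(t_n + h/2, w_n + (h/2)·k1); k3 = f(t_n + h/2, w_n + (h/2)·k2); k4 = f(t_n + h, w_n + h·k3); w_{n+1} = w_n + (h/6)·(k1 + 2k2 + 2k3 + k4).
t=0.000000, w=-1.240000:
  k1 = f(0.000000, -1.240000) = -4.468000
  k2 = f(0.235000, -2.289980) = -5.671576
  k3 = f(0.235000, -2.572820) = -6.010984
  k4 = f(0.470000, -4.065163) = -7.745395
  w ← -1.240000 + (0.47/6)·(k1 + 2k2 + 2k3 + k4) = -4.026984
w(0.47) ≈ -4.0270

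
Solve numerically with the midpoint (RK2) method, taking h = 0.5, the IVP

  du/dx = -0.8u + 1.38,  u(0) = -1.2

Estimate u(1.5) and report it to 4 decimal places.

0.8053

Midpoint: k1 = f(x_n, u_n); k2 = f(x_n + h/2, u_n + (h/2)·k1); u_{n+1} = u_n + h·k2.
x=0.000000, u=-1.200000:
  k1 = f(0.000000, -1.200000) = 2.340000
  k2 = f(0.250000, -0.615000) = 1.872000
  u ← -1.200000 + 0.5·1.872000 = -0.264000
x=0.500000, u=-0.264000:
  k1 = f(0.500000, -0.264000) = 1.591200
  k2 = f(0.750000, 0.133800) = 1.272960
  u ← -0.264000 + 0.5·1.272960 = 0.372480
x=1.000000, u=0.372480:
  k1 = f(1.000000, 0.372480) = 1.082016
  k2 = f(1.250000, 0.642984) = 0.865613
  u ← 0.372480 + 0.5·0.865613 = 0.805286
u(1.5) ≈ 0.8053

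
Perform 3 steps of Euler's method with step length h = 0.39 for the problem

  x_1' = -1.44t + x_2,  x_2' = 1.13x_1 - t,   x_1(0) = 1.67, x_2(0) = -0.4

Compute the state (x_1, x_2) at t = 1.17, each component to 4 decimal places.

Euler on (x_1,x_2): x_1_{n+1} = x_1_n + h·x_1', x_2_{n+1} = x_2_n + h·x_2'.
0.000000: (1.670000, -0.400000); f=(-0.400000, 1.887100) → (1.514000, 0.335969)
0.390000: (1.514000, 0.335969); f=(-0.225631, 1.320820) → (1.426004, 0.851089)
0.780000: (1.426004, 0.851089); f=(-0.272111, 0.831384) → (1.319881, 1.175329)
(x_1(1.17), x_2(1.17)) ≈ (1.3199, 1.1753)

1.3199, 1.1753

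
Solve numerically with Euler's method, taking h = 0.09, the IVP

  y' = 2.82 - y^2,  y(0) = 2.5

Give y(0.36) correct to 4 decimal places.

1.8303

Euler: y_{n+1} = y_n + h·f(x_n, y_n).
x=0.000000, y=2.500000: f=-3.430000 → y ← 2.500000 + 0.09·(-3.430000) = 2.191300
x=0.090000, y=2.191300: f=-1.981796 → y ← 2.191300 + 0.09·(-1.981796) = 2.012938
x=0.180000, y=2.012938: f=-1.231921 → y ← 2.012938 + 0.09·(-1.231921) = 1.902066
x=0.270000, y=1.902066: f=-0.797853 → y ← 1.902066 + 0.09·(-0.797853) = 1.830259
y(0.36) ≈ 1.8303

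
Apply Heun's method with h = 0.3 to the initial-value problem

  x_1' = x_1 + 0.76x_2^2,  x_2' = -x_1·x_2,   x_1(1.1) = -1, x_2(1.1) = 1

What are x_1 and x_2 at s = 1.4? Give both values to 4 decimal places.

Heun on (x_1,x_2): k1 = f(s_n, state_n); k2 = f(s_n + h, state_n + h·k1); state_{n+1} = state_n + (h/2)·(k1 + k2).
1.100000: (-1.000000, 1.000000)
  k1 = (-0.240000, 1.000000)
  predictor → (-1.072000, 1.300000)
  k2 = (0.212400, 1.393600)
  → (-1.004140, 1.359040)
(x_1(1.4), x_2(1.4)) ≈ (-1.0041, 1.3590)

-1.0041, 1.3590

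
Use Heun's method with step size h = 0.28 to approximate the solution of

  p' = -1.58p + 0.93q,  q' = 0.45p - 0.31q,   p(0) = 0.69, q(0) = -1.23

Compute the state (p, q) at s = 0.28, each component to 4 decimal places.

0.2280, -1.0841

Heun on (p,q): k1 = f(s_n, state_n); k2 = f(s_n + h, state_n + h·k1); state_{n+1} = state_n + (h/2)·(k1 + k2).
0.000000: (0.690000, -1.230000)
  k1 = (-2.234100, 0.691800)
  predictor → (0.064452, -1.036296)
  k2 = (-1.065589, 0.350255)
  → (0.228043, -1.084112)
(p(0.28), q(0.28)) ≈ (0.2280, -1.0841)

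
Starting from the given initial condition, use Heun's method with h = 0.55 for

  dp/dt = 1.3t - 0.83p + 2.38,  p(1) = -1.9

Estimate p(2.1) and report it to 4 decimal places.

Heun: k1 = f(t_n, p_n); k2 = f(t_n + h, p_n + h·k1); p_{n+1} = p_n + (h/2)·(k1 + k2).
t=1.000000, p=-1.900000:
  k1 = f(1.000000, -1.900000) = 5.257000
  k2 = f(1.550000, 0.991350) = 3.572179
  p ← -1.900000 + (0.55/2)·(5.257000 + 3.572179) = 0.528024
t=1.550000, p=0.528024:
  k1 = f(1.550000, 0.528024) = 3.956740
  k2 = f(2.100000, 2.704231) = 2.865488
  p ← 0.528024 + (0.55/2)·(3.956740 + 2.865488) = 2.404137
p(2.1) ≈ 2.4041

2.4041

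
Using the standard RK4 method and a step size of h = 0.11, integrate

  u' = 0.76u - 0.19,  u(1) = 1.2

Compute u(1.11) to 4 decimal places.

1.2828

RK4: k1 = f(x_n, u_n); k2 = f(x_n + h/2, u_n + (h/2)·k1); k3 = f(x_n + h/2, u_n + (h/2)·k2); k4 = f(x_n + h, u_n + h·k3); u_{n+1} = u_n + (h/6)·(k1 + 2k2 + 2k3 + k4).
x=1.000000, u=1.200000:
  k1 = f(1.000000, 1.200000) = 0.722000
  k2 = f(1.055000, 1.239710) = 0.752180
  k3 = f(1.055000, 1.241370) = 0.753441
  k4 = f(1.110000, 1.282879) = 0.784988
  u ← 1.200000 + (0.11/6)·(k1 + 2k2 + 2k3 + k4) = 1.282834
u(1.11) ≈ 1.2828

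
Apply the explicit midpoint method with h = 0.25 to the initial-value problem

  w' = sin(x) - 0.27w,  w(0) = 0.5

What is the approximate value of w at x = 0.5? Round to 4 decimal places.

0.5555

Midpoint: k1 = f(x_n, w_n); k2 = f(x_n + h/2, w_n + (h/2)·k1); w_{n+1} = w_n + h·k2.
x=0.000000, w=0.500000:
  k1 = f(0.000000, 0.500000) = -0.135000
  k2 = f(0.125000, 0.483125) = -0.005769
  w ← 0.500000 + 0.25·(-0.005769) = 0.498558
x=0.250000, w=0.498558:
  k1 = f(0.250000, 0.498558) = 0.112793
  k2 = f(0.375000, 0.512657) = 0.227855
  w ← 0.498558 + 0.25·0.227855 = 0.555522
w(0.5) ≈ 0.5555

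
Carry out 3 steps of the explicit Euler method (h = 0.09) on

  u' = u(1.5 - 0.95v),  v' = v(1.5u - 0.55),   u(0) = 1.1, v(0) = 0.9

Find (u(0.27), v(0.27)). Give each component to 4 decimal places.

Euler on (u,v): u_{n+1} = u_n + h·u', v_{n+1} = v_n + h·v'.
0.000000: (1.100000, 0.900000); f=(0.709500, 0.990000) → (1.163855, 0.989100)
0.090000: (1.163855, 0.989100); f=(0.652172, 1.182748) → (1.222550, 1.095547)
0.180000: (1.222550, 1.095547); f=(0.561432, 1.406492) → (1.273079, 1.222132)
(u(0.27), v(0.27)) ≈ (1.2731, 1.2221)

1.2731, 1.2221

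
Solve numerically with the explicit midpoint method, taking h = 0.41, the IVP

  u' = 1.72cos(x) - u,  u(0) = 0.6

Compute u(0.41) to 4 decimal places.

Midpoint: k1 = f(x_n, u_n); k2 = f(x_n + h/2, u_n + (h/2)·k1); u_{n+1} = u_n + h·k2.
x=0.000000, u=0.600000:
  k1 = f(0.000000, 0.600000) = 1.120000
  k2 = f(0.205000, 0.829600) = 0.854385
  u ← 0.600000 + 0.41·0.854385 = 0.950298
u(0.41) ≈ 0.9503

0.9503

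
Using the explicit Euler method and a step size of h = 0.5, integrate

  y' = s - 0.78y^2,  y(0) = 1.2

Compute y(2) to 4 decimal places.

1.3646

Euler: y_{n+1} = y_n + h·f(s_n, y_n).
s=0.000000, y=1.200000: f=-1.123200 → y ← 1.200000 + 0.5·(-1.123200) = 0.638400
s=0.500000, y=0.638400: f=0.182107 → y ← 0.638400 + 0.5·0.182107 = 0.729454
s=1.000000, y=0.729454: f=0.584960 → y ← 0.729454 + 0.5·0.584960 = 1.021934
s=1.500000, y=1.021934: f=0.685408 → y ← 1.021934 + 0.5·0.685408 = 1.364638
y(2) ≈ 1.3646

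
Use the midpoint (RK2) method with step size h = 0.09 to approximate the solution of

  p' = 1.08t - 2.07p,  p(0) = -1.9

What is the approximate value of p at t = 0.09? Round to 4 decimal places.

-1.5746

Midpoint: k1 = f(t_n, p_n); k2 = f(t_n + h/2, p_n + (h/2)·k1); p_{n+1} = p_n + h·k2.
t=0.000000, p=-1.900000:
  k1 = f(0.000000, -1.900000) = 3.933000
  k2 = f(0.045000, -1.723015) = 3.615241
  p ← -1.900000 + 0.09·3.615241 = -1.574628
p(0.09) ≈ -1.5746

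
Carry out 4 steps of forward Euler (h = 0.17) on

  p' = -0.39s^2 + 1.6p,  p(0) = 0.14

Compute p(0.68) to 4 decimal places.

Euler: p_{n+1} = p_n + h·f(s_n, p_n).
s=0.000000, p=0.140000: f=0.224000 → p ← 0.140000 + 0.17·0.224000 = 0.178080
s=0.170000, p=0.178080: f=0.273657 → p ← 0.178080 + 0.17·0.273657 = 0.224602
s=0.340000, p=0.224602: f=0.314279 → p ← 0.224602 + 0.17·0.314279 = 0.278029
s=0.510000, p=0.278029: f=0.343408 → p ← 0.278029 + 0.17·0.343408 = 0.336408
p(0.68) ≈ 0.3364

0.3364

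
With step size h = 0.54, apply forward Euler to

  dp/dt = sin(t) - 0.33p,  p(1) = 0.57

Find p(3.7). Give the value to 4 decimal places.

1.2501

Euler: p_{n+1} = p_n + h·f(t_n, p_n).
t=1.000000, p=0.570000: f=0.653371 → p ← 0.570000 + 0.54·0.653371 = 0.922820
t=1.540000, p=0.922820: f=0.694995 → p ← 0.922820 + 0.54·0.694995 = 1.298118
t=2.080000, p=1.298118: f=0.444754 → p ← 1.298118 + 0.54·0.444754 = 1.538285
t=2.620000, p=1.538285: f=-0.009372 → p ← 1.538285 + 0.54·(-0.009372) = 1.533224
t=3.160000, p=1.533224: f=-0.524370 → p ← 1.533224 + 0.54·(-0.524370) = 1.250064
p(3.7) ≈ 1.2501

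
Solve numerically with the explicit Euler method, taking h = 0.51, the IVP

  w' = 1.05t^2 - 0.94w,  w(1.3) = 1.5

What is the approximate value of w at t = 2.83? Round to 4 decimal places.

Euler: w_{n+1} = w_n + h·f(t_n, w_n).
t=1.300000, w=1.500000: f=0.364500 → w ← 1.500000 + 0.51·0.364500 = 1.685895
t=1.810000, w=1.685895: f=1.855164 → w ← 1.685895 + 0.51·1.855164 = 2.632028
t=2.320000, w=2.632028: f=3.177413 → w ← 2.632028 + 0.51·3.177413 = 4.252509
w(2.83) ≈ 4.2525

4.2525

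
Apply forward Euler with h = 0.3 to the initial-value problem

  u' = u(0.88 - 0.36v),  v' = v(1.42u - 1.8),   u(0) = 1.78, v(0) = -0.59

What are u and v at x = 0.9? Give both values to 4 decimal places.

Euler on (u,v): u_{n+1} = u_n + h·u', v_{n+1} = v_n + h·v'.
0.000000: (1.780000, -0.590000); f=(1.944472, -0.429284) → (2.363342, -0.718785)
0.300000: (2.363342, -0.718785); f=(2.691285, -1.118390) → (3.170727, -1.054302)
0.600000: (3.170727, -1.054302); f=(3.993686, -2.849181) → (4.368833, -1.909057)
(u(0.9), v(0.9)) ≈ (4.3688, -1.9091)

4.3688, -1.9091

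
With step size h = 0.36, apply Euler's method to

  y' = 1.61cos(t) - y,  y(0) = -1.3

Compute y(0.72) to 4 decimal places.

Euler: y_{n+1} = y_n + h·f(t_n, y_n).
t=0.000000, y=-1.300000: f=2.910000 → y ← -1.300000 + 0.36·2.910000 = -0.252400
t=0.360000, y=-0.252400: f=1.759194 → y ← -0.252400 + 0.36·1.759194 = 0.380910
y(0.72) ≈ 0.3809

0.3809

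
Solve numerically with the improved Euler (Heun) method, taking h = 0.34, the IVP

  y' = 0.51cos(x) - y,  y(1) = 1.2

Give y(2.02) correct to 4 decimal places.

Heun: k1 = f(x_n, y_n); k2 = f(x_n + h, y_n + h·k1); y_{n+1} = y_n + (h/2)·(k1 + k2).
x=1.000000, y=1.200000:
  k1 = f(1.000000, 1.200000) = -0.924446
  k2 = f(1.340000, 0.885688) = -0.769024
  y ← 1.200000 + (0.34/2)·(-0.924446 + (-0.769024)) = 0.912110
x=1.340000, y=0.912110:
  k1 = f(1.340000, 0.912110) = -0.795446
  k2 = f(1.680000, 0.641658) = -0.697242
  y ← 0.912110 + (0.34/2)·(-0.795446 + (-0.697242)) = 0.658353
x=1.680000, y=0.658353:
  k1 = f(1.680000, 0.658353) = -0.713936
  k2 = f(2.020000, 0.415615) = -0.637081
  y ← 0.658353 + (0.34/2)·(-0.713936 + (-0.637081)) = 0.428680
y(2.02) ≈ 0.4287

0.4287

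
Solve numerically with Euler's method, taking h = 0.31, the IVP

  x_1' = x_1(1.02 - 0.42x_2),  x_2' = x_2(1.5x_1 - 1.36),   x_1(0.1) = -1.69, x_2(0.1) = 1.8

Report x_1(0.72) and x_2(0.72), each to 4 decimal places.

Euler on (x_1,x_2): x_1_{n+1} = x_1_n + h·x_1', x_2_{n+1} = x_2_n + h·x_2'.
0.100000: (-1.690000, 1.800000); f=(-0.446160, -7.011000) → (-1.828310, -0.373410)
0.410000: (-1.828310, -0.373410); f=(-2.151614, 1.531901) → (-2.495310, 0.101479)
(x_1(0.72), x_2(0.72)) ≈ (-2.4953, 0.1015)

-2.4953, 0.1015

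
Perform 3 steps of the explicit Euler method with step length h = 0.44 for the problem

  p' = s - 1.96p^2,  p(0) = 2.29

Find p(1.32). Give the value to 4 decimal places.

Euler: p_{n+1} = p_n + h·f(s_n, p_n).
s=0.000000, p=2.290000: f=-10.278436 → p ← 2.290000 + 0.44·(-10.278436) = -2.232512
s=0.440000, p=-2.232512: f=-9.328854 → p ← -2.232512 + 0.44·(-9.328854) = -6.337208
s=0.880000, p=-6.337208: f=-77.833991 → p ← -6.337208 + 0.44·(-77.833991) = -40.584164
p(1.32) ≈ -40.5842

-40.5842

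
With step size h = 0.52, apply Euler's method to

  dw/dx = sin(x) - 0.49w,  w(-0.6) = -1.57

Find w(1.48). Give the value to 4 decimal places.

Euler: w_{n+1} = w_n + h·f(x_n, w_n).
x=-0.600000, w=-1.570000: f=0.204658 → w ← -1.570000 + 0.52·0.204658 = -1.463578
x=-0.080000, w=-1.463578: f=0.637239 → w ← -1.463578 + 0.52·0.637239 = -1.132214
x=0.440000, w=-1.132214: f=0.980724 → w ← -1.132214 + 0.52·0.980724 = -0.622237
x=0.960000, w=-0.622237: f=1.124088 → w ← -0.622237 + 0.52·1.124088 = -0.037712
w(1.48) ≈ -0.0377

-0.0377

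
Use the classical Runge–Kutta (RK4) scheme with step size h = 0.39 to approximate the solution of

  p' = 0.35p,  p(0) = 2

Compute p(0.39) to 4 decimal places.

RK4: k1 = f(t_n, p_n); k2 = f(t_n + h/2, p_n + (h/2)·k1); k3 = f(t_n + h/2, p_n + (h/2)·k2); k4 = f(t_n + h, p_n + h·k3); p_{n+1} = p_n + (h/6)·(k1 + 2k2 + 2k3 + k4).
t=0.000000, p=2.000000:
  k1 = f(0.000000, 2.000000) = 0.700000
  k2 = f(0.195000, 2.136500) = 0.747775
  k3 = f(0.195000, 2.145816) = 0.751036
  k4 = f(0.390000, 2.292904) = 0.802516
  p ← 2.000000 + (0.39/6)·(k1 + 2k2 + 2k3 + k4) = 2.292509
p(0.39) ≈ 2.2925

2.2925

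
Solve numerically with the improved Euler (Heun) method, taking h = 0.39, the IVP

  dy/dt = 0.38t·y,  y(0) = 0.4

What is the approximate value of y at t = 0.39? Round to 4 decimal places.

Heun: k1 = f(t_n, y_n); k2 = f(t_n + h, y_n + h·k1); y_{n+1} = y_n + (h/2)·(k1 + k2).
t=0.000000, y=0.400000:
  k1 = f(0.000000, 0.400000) = 0.000000
  k2 = f(0.390000, 0.400000) = 0.059280
  y ← 0.400000 + (0.39/2)·(0.000000 + 0.059280) = 0.411560
y(0.39) ≈ 0.4116

0.4116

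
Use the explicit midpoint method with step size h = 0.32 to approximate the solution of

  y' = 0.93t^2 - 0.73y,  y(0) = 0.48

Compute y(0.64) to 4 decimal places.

Midpoint: k1 = f(t_n, y_n); k2 = f(t_n + h/2, y_n + (h/2)·k1); y_{n+1} = y_n + h·k2.
t=0.000000, y=0.480000:
  k1 = f(0.000000, 0.480000) = -0.350400
  k2 = f(0.160000, 0.423936) = -0.285665
  y ← 0.480000 + 0.32·(-0.285665) = 0.388587
t=0.320000, y=0.388587:
  k1 = f(0.320000, 0.388587) = -0.188437
  k2 = f(0.480000, 0.358437) = -0.047387
  y ← 0.388587 + 0.32·(-0.047387) = 0.373423
y(0.64) ≈ 0.3734

0.3734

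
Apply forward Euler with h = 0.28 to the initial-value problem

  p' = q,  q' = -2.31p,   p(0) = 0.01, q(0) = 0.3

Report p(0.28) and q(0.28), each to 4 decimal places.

0.0940, 0.2935

Euler on (p,q): p_{n+1} = p_n + h·p', q_{n+1} = q_n + h·q'.
0.000000: (0.010000, 0.300000); f=(0.300000, -0.023100) → (0.094000, 0.293532)
(p(0.28), q(0.28)) ≈ (0.0940, 0.2935)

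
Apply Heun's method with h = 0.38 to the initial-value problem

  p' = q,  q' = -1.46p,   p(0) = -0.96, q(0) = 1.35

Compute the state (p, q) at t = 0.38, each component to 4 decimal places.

-0.3458, 1.7403

Heun on (p,q): k1 = f(t_n, state_n); k2 = f(t_n + h, state_n + h·k1); state_{n+1} = state_n + (h/2)·(k1 + k2).
0.000000: (-0.960000, 1.350000)
  k1 = (1.350000, 1.401600)
  predictor → (-0.447000, 1.882608)
  k2 = (1.882608, 0.652620)
  → (-0.345804, 1.740302)
(p(0.38), q(0.38)) ≈ (-0.3458, 1.7403)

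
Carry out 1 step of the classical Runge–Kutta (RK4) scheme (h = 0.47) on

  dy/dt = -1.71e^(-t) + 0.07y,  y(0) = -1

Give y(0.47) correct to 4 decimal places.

-1.6862

RK4: k1 = f(t_n, y_n); k2 = f(t_n + h/2, y_n + (h/2)·k1); k3 = f(t_n + h/2, y_n + (h/2)·k2); k4 = f(t_n + h, y_n + h·k3); y_{n+1} = y_n + (h/6)·(k1 + 2k2 + 2k3 + k4).
t=0.000000, y=-1.000000:
  k1 = f(0.000000, -1.000000) = -1.780000
  k2 = f(0.235000, -1.418300) = -1.451157
  k3 = f(0.235000, -1.341022) = -1.445748
  k4 = f(0.470000, -1.679501) = -1.186319
  y ← -1.000000 + (0.47/6)·(k1 + 2k2 + 2k3 + k4) = -1.686210
y(0.47) ≈ -1.6862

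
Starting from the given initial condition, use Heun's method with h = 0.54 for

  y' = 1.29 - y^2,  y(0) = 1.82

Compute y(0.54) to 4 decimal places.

Heun: k1 = f(s_n, y_n); k2 = f(s_n + h, y_n + h·k1); y_{n+1} = y_n + (h/2)·(k1 + k2).
s=0.000000, y=1.820000:
  k1 = f(0.000000, 1.820000) = -2.022400
  k2 = f(0.540000, 0.727904) = 0.760156
  y ← 1.820000 + (0.54/2)·(-2.022400 + 0.760156) = 1.479194
y(0.54) ≈ 1.4792

1.4792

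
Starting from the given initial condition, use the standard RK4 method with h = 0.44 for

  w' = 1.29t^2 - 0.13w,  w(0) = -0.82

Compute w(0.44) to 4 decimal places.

-0.7383

RK4: k1 = f(t_n, w_n); k2 = f(t_n + h/2, w_n + (h/2)·k1); k3 = f(t_n + h/2, w_n + (h/2)·k2); k4 = f(t_n + h, w_n + h·k3); w_{n+1} = w_n + (h/6)·(k1 + 2k2 + 2k3 + k4).
t=0.000000, w=-0.820000:
  k1 = f(0.000000, -0.820000) = 0.106600
  k2 = f(0.220000, -0.796548) = 0.165987
  k3 = f(0.220000, -0.783483) = 0.164289
  k4 = f(0.440000, -0.747713) = 0.346947
  w ← -0.820000 + (0.44/6)·(k1 + 2k2 + 2k3 + k4) = -0.738299
w(0.44) ≈ -0.7383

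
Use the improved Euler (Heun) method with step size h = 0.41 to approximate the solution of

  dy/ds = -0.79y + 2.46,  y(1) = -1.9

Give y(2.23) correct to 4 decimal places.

1.1750

Heun: k1 = f(s_n, y_n); k2 = f(s_n + h, y_n + h·k1); y_{n+1} = y_n + (h/2)·(k1 + k2).
s=1.000000, y=-1.900000:
  k1 = f(1.000000, -1.900000) = 3.961000
  k2 = f(1.410000, -0.275990) = 2.678032
  y ← -1.900000 + (0.41/2)·(3.961000 + 2.678032) = -0.538998
s=1.410000, y=-0.538998:
  k1 = f(1.410000, -0.538998) = 2.885809
  k2 = f(1.820000, 0.644183) = 1.951095
  y ← -0.538998 + (0.41/2)·(2.885809 + 1.951095) = 0.452567
s=1.820000, y=0.452567:
  k1 = f(1.820000, 0.452567) = 2.102472
  k2 = f(2.230000, 1.314580) = 1.421481
  y ← 0.452567 + (0.41/2)·(2.102472 + 1.421481) = 1.174977
y(2.23) ≈ 1.1750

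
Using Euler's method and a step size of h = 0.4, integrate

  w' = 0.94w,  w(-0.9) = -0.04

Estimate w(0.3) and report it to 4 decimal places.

-0.1042

Euler: w_{n+1} = w_n + h·f(t_n, w_n).
t=-0.900000, w=-0.040000: f=-0.037600 → w ← -0.040000 + 0.4·(-0.037600) = -0.055040
t=-0.500000, w=-0.055040: f=-0.051738 → w ← -0.055040 + 0.4·(-0.051738) = -0.075735
t=-0.100000, w=-0.075735: f=-0.071191 → w ← -0.075735 + 0.4·(-0.071191) = -0.104211
w(0.3) ≈ -0.1042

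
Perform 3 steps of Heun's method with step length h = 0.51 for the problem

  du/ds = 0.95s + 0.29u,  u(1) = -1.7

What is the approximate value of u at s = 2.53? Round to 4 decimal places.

0.4474

Heun: k1 = f(s_n, u_n); k2 = f(s_n + h, u_n + h·k1); u_{n+1} = u_n + (h/2)·(k1 + k2).
s=1.000000, u=-1.700000:
  k1 = f(1.000000, -1.700000) = 0.457000
  k2 = f(1.510000, -1.466930) = 1.009090
  u ← -1.700000 + (0.51/2)·(0.457000 + 1.009090) = -1.326147
s=1.510000, u=-1.326147:
  k1 = f(1.510000, -1.326147) = 1.049917
  k2 = f(2.020000, -0.790689) = 1.689700
  u ← -1.326147 + (0.51/2)·(1.049917 + 1.689700) = -0.627545
s=2.020000, u=-0.627545:
  k1 = f(2.020000, -0.627545) = 1.737012
  k2 = f(2.530000, 0.258332) = 2.478416
  u ← -0.627545 + (0.51/2)·(1.737012 + 2.478416) = 0.447390
u(2.53) ≈ 0.4474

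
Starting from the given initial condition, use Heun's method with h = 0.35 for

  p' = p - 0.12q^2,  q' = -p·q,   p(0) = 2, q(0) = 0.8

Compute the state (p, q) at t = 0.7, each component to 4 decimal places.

Heun on (p,q): k1 = f(t_n, state_n); k2 = f(t_n + h, state_n + h·k1); state_{n+1} = state_n + (h/2)·(k1 + k2).
0.000000: (2.000000, 0.800000)
  k1 = (1.923200, -1.600000)
  predictor → (2.673120, 0.240000)
  k2 = (2.666208, -0.641549)
  → (2.803146, 0.407729)
0.350000: (2.803146, 0.407729)
  k1 = (2.783197, -1.142924)
  predictor → (3.777265, 0.007706)
  k2 = (3.777258, -0.029106)
  → (3.951226, 0.202624)
(p(0.7), q(0.7)) ≈ (3.9512, 0.2026)

3.9512, 0.2026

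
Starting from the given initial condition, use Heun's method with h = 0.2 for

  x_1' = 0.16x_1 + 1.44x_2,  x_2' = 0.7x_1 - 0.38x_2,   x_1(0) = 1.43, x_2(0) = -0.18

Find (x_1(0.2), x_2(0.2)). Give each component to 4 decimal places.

1.4546, 0.0253

Heun on (x_1,x_2): k1 = f(s_n, state_n); k2 = f(s_n + h, state_n + h·k1); state_{n+1} = state_n + (h/2)·(k1 + k2).
0.000000: (1.430000, -0.180000)
  k1 = (-0.030400, 1.069400)
  predictor → (1.423920, 0.033880)
  k2 = (0.276614, 0.983870)
  → (1.454621, 0.025327)
(x_1(0.2), x_2(0.2)) ≈ (1.4546, 0.0253)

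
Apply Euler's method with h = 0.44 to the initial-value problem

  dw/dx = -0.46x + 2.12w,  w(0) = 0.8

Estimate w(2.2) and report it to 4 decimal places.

Euler: w_{n+1} = w_n + h·f(x_n, w_n).
x=0.000000, w=0.800000: f=1.696000 → w ← 0.800000 + 0.44·1.696000 = 1.546240
x=0.440000, w=1.546240: f=3.075629 → w ← 1.546240 + 0.44·3.075629 = 2.899517
x=0.880000, w=2.899517: f=5.742175 → w ← 2.899517 + 0.44·5.742175 = 5.426074
x=1.320000, w=5.426074: f=10.896077 → w ← 5.426074 + 0.44·10.896077 = 10.220347
x=1.760000, w=10.220347: f=20.857537 → w ← 10.220347 + 0.44·20.857537 = 19.397664
w(2.2) ≈ 19.3977

19.3977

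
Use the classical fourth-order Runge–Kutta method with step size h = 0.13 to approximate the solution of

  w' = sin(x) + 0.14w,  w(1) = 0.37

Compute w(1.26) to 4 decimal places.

0.6224

RK4: k1 = f(x_n, w_n); k2 = f(x_n + h/2, w_n + (h/2)·k1); k3 = f(x_n + h/2, w_n + (h/2)·k2); k4 = f(x_n + h, w_n + h·k3); w_{n+1} = w_n + (h/6)·(k1 + 2k2 + 2k3 + k4).
x=1.000000, w=0.370000:
  k1 = f(1.000000, 0.370000) = 0.893271
  k2 = f(1.065000, 0.428063) = 0.934718
  k3 = f(1.065000, 0.430757) = 0.935095
  k4 = f(1.130000, 0.491562) = 0.973231
  w ← 0.370000 + (0.13/6)·(k1 + 2k2 + 2k3 + k4) = 0.491466
x=1.130000, w=0.491466:
  k1 = f(1.130000, 0.491466) = 0.973217
  k2 = f(1.195000, 0.554725) = 1.007877
  k3 = f(1.195000, 0.556978) = 1.008193
  k4 = f(1.260000, 0.622531) = 1.039245
  w ← 0.491466 + (0.13/6)·(k1 + 2k2 + 2k3 + k4) = 0.622432
w(1.26) ≈ 0.6224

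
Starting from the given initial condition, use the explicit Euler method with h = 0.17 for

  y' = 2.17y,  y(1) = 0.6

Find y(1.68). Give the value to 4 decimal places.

2.1069

Euler: y_{n+1} = y_n + h·f(s_n, y_n).
s=1.000000, y=0.600000: f=1.302000 → y ← 0.600000 + 0.17·1.302000 = 0.821340
s=1.170000, y=0.821340: f=1.782308 → y ← 0.821340 + 0.17·1.782308 = 1.124332
s=1.340000, y=1.124332: f=2.439801 → y ← 1.124332 + 0.17·2.439801 = 1.539099
s=1.510000, y=1.539099: f=3.339844 → y ← 1.539099 + 0.17·3.339844 = 2.106872
y(1.68) ≈ 2.1069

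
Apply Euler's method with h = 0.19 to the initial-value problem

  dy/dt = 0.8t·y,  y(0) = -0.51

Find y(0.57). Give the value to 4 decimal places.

Euler: y_{n+1} = y_n + h·f(t_n, y_n).
t=0.000000, y=-0.510000: f=0.000000 → y ← -0.510000 + 0.19·0.000000 = -0.510000
t=0.190000, y=-0.510000: f=-0.077520 → y ← -0.510000 + 0.19·(-0.077520) = -0.524729
t=0.380000, y=-0.524729: f=-0.159518 → y ← -0.524729 + 0.19·(-0.159518) = -0.555037
y(0.57) ≈ -0.5550

-0.5550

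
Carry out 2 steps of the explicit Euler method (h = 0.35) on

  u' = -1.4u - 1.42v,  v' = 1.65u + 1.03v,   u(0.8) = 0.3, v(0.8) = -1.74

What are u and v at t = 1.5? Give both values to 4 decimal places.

1.6095, -2.3972

Euler on (u,v): u_{n+1} = u_n + h·u', v_{n+1} = v_n + h·v'.
0.800000: (0.300000, -1.740000); f=(2.050800, -1.297200) → (1.017780, -2.194020)
1.150000: (1.017780, -2.194020); f=(1.690616, -0.580504) → (1.609496, -2.397196)
(u(1.5), v(1.5)) ≈ (1.6095, -2.3972)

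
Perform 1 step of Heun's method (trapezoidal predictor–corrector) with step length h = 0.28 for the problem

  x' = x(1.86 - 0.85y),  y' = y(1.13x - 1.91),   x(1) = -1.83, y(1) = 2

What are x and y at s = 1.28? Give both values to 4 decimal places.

Heun on (x,y): k1 = f(s_n, state_n); k2 = f(s_n + h, state_n + h·k1); state_{n+1} = state_n + (h/2)·(k1 + k2).
1.000000: (-1.830000, 2.000000)
  k1 = (-0.292800, -7.955800)
  predictor → (-1.911984, -0.227624)
  k2 = (-3.926222, 0.926553)
  → (-2.420663, 1.015905)
(x(1.28), y(1.28)) ≈ (-2.4207, 1.0159)

-2.4207, 1.0159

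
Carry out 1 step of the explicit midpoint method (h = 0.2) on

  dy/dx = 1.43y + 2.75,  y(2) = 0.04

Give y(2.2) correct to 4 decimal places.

0.6817

Midpoint: k1 = f(x_n, y_n); k2 = f(x_n + h/2, y_n + (h/2)·k1); y_{n+1} = y_n + h·k2.
x=2.000000, y=0.040000:
  k1 = f(2.000000, 0.040000) = 2.807200
  k2 = f(2.100000, 0.320720) = 3.208630
  y ← 0.040000 + 0.2·3.208630 = 0.681726
y(2.2) ≈ 0.6817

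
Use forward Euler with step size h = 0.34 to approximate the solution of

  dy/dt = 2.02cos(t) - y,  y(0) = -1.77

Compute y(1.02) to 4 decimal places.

Euler: y_{n+1} = y_n + h·f(t_n, y_n).
t=0.000000, y=-1.770000: f=3.790000 → y ← -1.770000 + 0.34·3.790000 = -0.481400
t=0.340000, y=-0.481400: f=2.385764 → y ← -0.481400 + 0.34·2.385764 = 0.329760
t=0.680000, y=0.329760: f=1.240937 → y ← 0.329760 + 0.34·1.240937 = 0.751678
y(1.02) ≈ 0.7517

0.7517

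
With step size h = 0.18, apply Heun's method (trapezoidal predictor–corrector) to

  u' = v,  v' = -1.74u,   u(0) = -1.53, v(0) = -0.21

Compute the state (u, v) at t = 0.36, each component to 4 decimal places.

Heun on (u,v): k1 = f(t_n, state_n); k2 = f(t_n + h, state_n + h·k1); state_{n+1} = state_n + (h/2)·(k1 + k2).
0.000000: (-1.530000, -0.210000)
  k1 = (-0.210000, 2.662200)
  predictor → (-1.567800, 0.269196)
  k2 = (0.269196, 2.727972)
  → (-1.524672, 0.275115)
0.180000: (-1.524672, 0.275115)
  k1 = (0.275115, 2.652930)
  predictor → (-1.475152, 0.752643)
  k2 = (0.752643, 2.566764)
  → (-1.432174, 0.744888)
(u(0.36), v(0.36)) ≈ (-1.4322, 0.7449)

-1.4322, 0.7449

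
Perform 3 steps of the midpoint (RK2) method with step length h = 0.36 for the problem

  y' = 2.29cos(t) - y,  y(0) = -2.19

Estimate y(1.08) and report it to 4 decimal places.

0.3638

Midpoint: k1 = f(t_n, y_n); k2 = f(t_n + h/2, y_n + (h/2)·k1); y_{n+1} = y_n + h·k2.
t=0.000000, y=-2.190000:
  k1 = f(0.000000, -2.190000) = 4.480000
  k2 = f(0.180000, -1.383600) = 3.636602
  y ← -2.190000 + 0.36·3.636602 = -0.880823
t=0.360000, y=-0.880823:
  k1 = f(0.360000, -0.880823) = 3.024027
  k2 = f(0.540000, -0.336498) = 2.300651
  y ← -0.880823 + 0.36·2.300651 = -0.052589
t=0.720000, y=-0.052589:
  k1 = f(0.720000, -0.052589) = 1.774224
  k2 = f(0.900000, 0.266772) = 1.156715
  y ← -0.052589 + 0.36·1.156715 = 0.363829
y(1.08) ≈ 0.3638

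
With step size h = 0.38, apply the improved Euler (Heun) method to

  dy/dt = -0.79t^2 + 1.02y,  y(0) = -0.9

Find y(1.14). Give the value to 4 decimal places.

-3.3491

Heun: k1 = f(t_n, y_n); k2 = f(t_n + h, y_n + h·k1); y_{n+1} = y_n + (h/2)·(k1 + k2).
t=0.000000, y=-0.900000:
  k1 = f(0.000000, -0.900000) = -0.918000
  k2 = f(0.380000, -1.248840) = -1.387893
  y ← -0.900000 + (0.38/2)·(-0.918000 + (-1.387893)) = -1.338120
t=0.380000, y=-1.338120:
  k1 = f(0.380000, -1.338120) = -1.478958
  k2 = f(0.760000, -1.900124) = -2.394430
  y ← -1.338120 + (0.38/2)·(-1.478958 + (-2.394430)) = -2.074063
t=0.760000, y=-2.074063:
  k1 = f(0.760000, -2.074063) = -2.571849
  k2 = f(1.140000, -3.051366) = -4.139077
  y ← -2.074063 + (0.38/2)·(-2.571849 + (-4.139077)) = -3.349139
y(1.14) ≈ -3.3491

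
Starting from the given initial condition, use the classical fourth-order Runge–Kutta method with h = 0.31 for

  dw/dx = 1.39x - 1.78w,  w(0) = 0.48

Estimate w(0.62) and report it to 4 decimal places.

0.3506

RK4: k1 = f(x_n, w_n); k2 = f(x_n + h/2, w_n + (h/2)·k1); k3 = f(x_n + h/2, w_n + (h/2)·k2); k4 = f(x_n + h, w_n + h·k3); w_{n+1} = w_n + (h/6)·(k1 + 2k2 + 2k3 + k4).
x=0.000000, w=0.480000:
  k1 = f(0.000000, 0.480000) = -0.854400
  k2 = f(0.155000, 0.347568) = -0.403221
  k3 = f(0.155000, 0.417501) = -0.527701
  k4 = f(0.310000, 0.316413) = -0.132314
  w ← 0.480000 + (0.31/6)·(k1 + 2k2 + 2k3 + k4) = 0.332824
x=0.310000, w=0.332824:
  k1 = f(0.310000, 0.332824) = -0.161528
  k2 = f(0.465000, 0.307788) = 0.098488
  k3 = f(0.465000, 0.348090) = 0.026750
  k4 = f(0.620000, 0.341117) = 0.254612
  w ← 0.332824 + (0.31/6)·(k1 + 2k2 + 2k3 + k4) = 0.350575
w(0.62) ≈ 0.3506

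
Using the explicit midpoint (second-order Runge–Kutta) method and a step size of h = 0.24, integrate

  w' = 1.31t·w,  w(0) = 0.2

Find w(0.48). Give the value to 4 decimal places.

Midpoint: k1 = f(t_n, w_n); k2 = f(t_n + h/2, w_n + (h/2)·k1); w_{n+1} = w_n + h·k2.
t=0.000000, w=0.200000:
  k1 = f(0.000000, 0.200000) = 0.000000
  k2 = f(0.120000, 0.200000) = 0.031440
  w ← 0.200000 + 0.24·0.031440 = 0.207546
t=0.240000, w=0.207546:
  k1 = f(0.240000, 0.207546) = 0.065252
  k2 = f(0.360000, 0.215376) = 0.101571
  w ← 0.207546 + 0.24·0.101571 = 0.231923
w(0.48) ≈ 0.2319

0.2319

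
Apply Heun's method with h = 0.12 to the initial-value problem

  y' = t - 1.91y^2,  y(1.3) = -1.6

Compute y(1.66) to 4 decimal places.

Heun: k1 = f(t_n, y_n); k2 = f(t_n + h, y_n + h·k1); y_{n+1} = y_n + (h/2)·(k1 + k2).
t=1.300000, y=-1.600000:
  k1 = f(1.300000, -1.600000) = -3.589600
  k2 = f(1.420000, -2.030752) = -6.456752
  y ← -1.600000 + (0.12/2)·(-3.589600 + (-6.456752)) = -2.202781
t=1.420000, y=-2.202781:
  k1 = f(1.420000, -2.202781) = -7.847787
  k2 = f(1.540000, -3.144516) = -17.346038
  y ← -2.202781 + (0.12/2)·(-7.847787 + (-17.346038)) = -3.714411
t=1.540000, y=-3.714411:
  k1 = f(1.540000, -3.714411) = -24.811976
  k2 = f(1.660000, -6.691848) = -83.871377
  y ← -3.714411 + (0.12/2)·(-24.811976 + (-83.871377)) = -10.235412
y(1.66) ≈ -10.2354

-10.2354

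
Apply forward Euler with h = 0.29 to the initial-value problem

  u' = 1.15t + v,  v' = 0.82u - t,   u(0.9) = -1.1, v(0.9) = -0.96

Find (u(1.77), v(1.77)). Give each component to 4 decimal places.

-1.2221, -2.7776

Euler on (u,v): u_{n+1} = u_n + h·u', v_{n+1} = v_n + h·v'.
0.900000: (-1.100000, -0.960000); f=(0.075000, -1.802000) → (-1.078250, -1.482580)
1.190000: (-1.078250, -1.482580); f=(-0.114080, -2.074165) → (-1.111333, -2.084088)
1.480000: (-1.111333, -2.084088); f=(-0.382088, -2.391293) → (-1.222139, -2.777563)
(u(1.77), v(1.77)) ≈ (-1.2221, -2.7776)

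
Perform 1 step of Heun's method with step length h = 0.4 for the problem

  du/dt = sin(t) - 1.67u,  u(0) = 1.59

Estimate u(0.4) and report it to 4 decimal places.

Heun: k1 = f(t_n, u_n); k2 = f(t_n + h, u_n + h·k1); u_{n+1} = u_n + (h/2)·(k1 + k2).
t=0.000000, u=1.590000:
  k1 = f(0.000000, 1.590000) = -2.655300
  k2 = f(0.400000, 0.527880) = -0.492141
  u ← 1.590000 + (0.4/2)·(-2.655300 + (-0.492141)) = 0.960512
u(0.4) ≈ 0.9605

0.9605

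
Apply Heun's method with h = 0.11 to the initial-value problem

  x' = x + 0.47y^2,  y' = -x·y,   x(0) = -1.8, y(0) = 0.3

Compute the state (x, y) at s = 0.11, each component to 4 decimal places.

Heun on (x,y): k1 = f(s_n, state_n); k2 = f(s_n + h, state_n + h·k1); state_{n+1} = state_n + (h/2)·(k1 + k2).
0.000000: (-1.800000, 0.300000)
  k1 = (-1.757700, 0.540000)
  predictor → (-1.993347, 0.359400)
  k2 = (-1.932638, 0.716409)
  → (-2.002969, 0.369102)
(x(0.11), y(0.11)) ≈ (-2.0030, 0.3691)

-2.0030, 0.3691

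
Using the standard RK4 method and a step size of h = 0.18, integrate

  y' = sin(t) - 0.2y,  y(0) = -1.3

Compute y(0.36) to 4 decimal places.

RK4: k1 = f(t_n, y_n); k2 = f(t_n + h/2, y_n + (h/2)·k1); k3 = f(t_n + h/2, y_n + (h/2)·k2); k4 = f(t_n + h, y_n + h·k3); y_{n+1} = y_n + (h/6)·(k1 + 2k2 + 2k3 + k4).
t=0.000000, y=-1.300000:
  k1 = f(0.000000, -1.300000) = 0.260000
  k2 = f(0.090000, -1.276600) = 0.345199
  k3 = f(0.090000, -1.268932) = 0.343665
  k4 = f(0.180000, -1.238140) = 0.426658
  y ← -1.300000 + (0.18/6)·(k1 + 2k2 + 2k3 + k4) = -1.238068
t=0.180000, y=-1.238068:
  k1 = f(0.180000, -1.238068) = 0.426643
  k2 = f(0.270000, -1.199671) = 0.506666
  k3 = f(0.270000, -1.192469) = 0.505225
  k4 = f(0.360000, -1.147128) = 0.581700
  y ← -1.238068 + (0.18/6)·(k1 + 2k2 + 2k3 + k4) = -1.147105
y(0.36) ≈ -1.1471

-1.1471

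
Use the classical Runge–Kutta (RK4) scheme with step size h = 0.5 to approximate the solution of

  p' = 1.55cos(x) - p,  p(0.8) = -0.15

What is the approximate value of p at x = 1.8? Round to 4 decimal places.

RK4: k1 = f(x_n, p_n); k2 = f(x_n + h/2, p_n + (h/2)·k1); k3 = f(x_n + h/2, p_n + (h/2)·k2); k4 = f(x_n + h, p_n + h·k3); p_{n+1} = p_n + (h/6)·(k1 + 2k2 + 2k3 + k4).
x=0.800000, p=-0.150000:
  k1 = f(0.800000, -0.150000) = 1.229895
  k2 = f(1.050000, 0.157474) = 0.613761
  k3 = f(1.050000, 0.003440) = 0.767795
  k4 = f(1.300000, 0.233897) = 0.180726
  p ← -0.150000 + (0.5/6)·(k1 + 2k2 + 2k3 + k4) = 0.197811
x=1.300000, p=0.197811:
  k1 = f(1.300000, 0.197811) = 0.216812
  k2 = f(1.550000, 0.252014) = -0.219782
  k3 = f(1.550000, 0.142866) = -0.110634
  k4 = f(1.800000, 0.142494) = -0.494658
  p ← 0.197811 + (0.5/6)·(k1 + 2k2 + 2k3 + k4) = 0.119588
p(1.8) ≈ 0.1196

0.1196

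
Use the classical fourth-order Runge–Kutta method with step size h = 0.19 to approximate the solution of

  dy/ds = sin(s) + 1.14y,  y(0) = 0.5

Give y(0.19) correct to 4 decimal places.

0.6403

RK4: k1 = f(s_n, y_n); k2 = f(s_n + h/2, y_n + (h/2)·k1); k3 = f(s_n + h/2, y_n + (h/2)·k2); k4 = f(s_n + h, y_n + h·k3); y_{n+1} = y_n + (h/6)·(k1 + 2k2 + 2k3 + k4).
s=0.000000, y=0.500000:
  k1 = f(0.000000, 0.500000) = 0.570000
  k2 = f(0.095000, 0.554150) = 0.726588
  k3 = f(0.095000, 0.569026) = 0.743547
  k4 = f(0.190000, 0.641274) = 0.919911
  y ← 0.500000 + (0.19/6)·(k1 + 2k2 + 2k3 + k4) = 0.640289
y(0.19) ≈ 0.6403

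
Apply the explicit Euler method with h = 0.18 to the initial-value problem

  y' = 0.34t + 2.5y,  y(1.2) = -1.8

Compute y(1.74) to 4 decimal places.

-5.1152

Euler: y_{n+1} = y_n + h·f(t_n, y_n).
t=1.200000, y=-1.800000: f=-4.092000 → y ← -1.800000 + 0.18·(-4.092000) = -2.536560
t=1.380000, y=-2.536560: f=-5.872200 → y ← -2.536560 + 0.18·(-5.872200) = -3.593556
t=1.560000, y=-3.593556: f=-8.453490 → y ← -3.593556 + 0.18·(-8.453490) = -5.115184
y(1.74) ≈ -5.1152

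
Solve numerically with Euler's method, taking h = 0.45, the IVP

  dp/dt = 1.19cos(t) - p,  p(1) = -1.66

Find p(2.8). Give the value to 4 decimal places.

Euler: p_{n+1} = p_n + h·f(t_n, p_n).
t=1.000000, p=-1.660000: f=2.302960 → p ← -1.660000 + 0.45·2.302960 = -0.623668
t=1.450000, p=-0.623668: f=0.767066 → p ← -0.623668 + 0.45·0.767066 = -0.278488
t=1.900000, p=-0.278488: f=-0.106226 → p ← -0.278488 + 0.45·(-0.106226) = -0.326290
t=2.350000, p=-0.326290: f=-0.509938 → p ← -0.326290 + 0.45·(-0.509938) = -0.555762
p(2.8) ≈ -0.5558

-0.5558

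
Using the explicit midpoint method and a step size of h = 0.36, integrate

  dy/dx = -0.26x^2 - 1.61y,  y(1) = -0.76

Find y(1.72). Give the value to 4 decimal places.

Midpoint: k1 = f(x_n, y_n); k2 = f(x_n + h/2, y_n + (h/2)·k1); y_{n+1} = y_n + h·k2.
x=1.000000, y=-0.760000:
  k1 = f(1.000000, -0.760000) = 0.963600
  k2 = f(1.180000, -0.586552) = 0.582325
  y ← -0.760000 + 0.36·0.582325 = -0.550363
x=1.360000, y=-0.550363:
  k1 = f(1.360000, -0.550363) = 0.405189
  k2 = f(1.540000, -0.477429) = 0.152045
  y ← -0.550363 + 0.36·0.152045 = -0.495627
y(1.72) ≈ -0.4956

-0.4956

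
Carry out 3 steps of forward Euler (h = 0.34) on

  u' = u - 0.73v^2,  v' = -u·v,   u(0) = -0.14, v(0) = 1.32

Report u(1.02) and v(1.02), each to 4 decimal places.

-2.4452, 2.4176

Euler on (u,v): u_{n+1} = u_n + h·u', v_{n+1} = v_n + h·v'.
0.000000: (-0.140000, 1.320000); f=(-1.411952, 0.184800) → (-0.620064, 1.382832)
0.340000: (-0.620064, 1.382832); f=(-2.015987, 0.857444) → (-1.305499, 1.674363)
0.680000: (-1.305499, 1.674363); f=(-3.352048, 2.185880) → (-2.445196, 2.417562)
(u(1.02), v(1.02)) ≈ (-2.4452, 2.4176)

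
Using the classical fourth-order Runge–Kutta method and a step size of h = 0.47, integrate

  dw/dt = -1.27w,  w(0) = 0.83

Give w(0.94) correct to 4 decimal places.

0.2521

RK4: k1 = f(t_n, w_n); k2 = f(t_n + h/2, w_n + (h/2)·k1); k3 = f(t_n + h/2, w_n + (h/2)·k2); k4 = f(t_n + h, w_n + h·k3); w_{n+1} = w_n + (h/6)·(k1 + 2k2 + 2k3 + k4).
t=0.000000, w=0.830000:
  k1 = f(0.000000, 0.830000) = -1.054100
  k2 = f(0.235000, 0.582286) = -0.739504
  k3 = f(0.235000, 0.656217) = -0.833395
  k4 = f(0.470000, 0.438304) = -0.556646
  w ← 0.830000 + (0.47/6)·(k1 + 2k2 + 2k3 + k4) = 0.457404
t=0.470000, w=0.457404:
  k1 = f(0.470000, 0.457404) = -0.580903
  k2 = f(0.705000, 0.320892) = -0.407533
  k3 = f(0.705000, 0.361634) = -0.459275
  k4 = f(0.940000, 0.241545) = -0.306762
  w ← 0.457404 + (0.47/6)·(k1 + 2k2 + 2k3 + k4) = 0.252070
w(0.94) ≈ 0.2521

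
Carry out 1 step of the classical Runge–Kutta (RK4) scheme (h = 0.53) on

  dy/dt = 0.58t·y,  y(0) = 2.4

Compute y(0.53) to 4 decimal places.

2.6037

RK4: k1 = f(t_n, y_n); k2 = f(t_n + h/2, y_n + (h/2)·k1); k3 = f(t_n + h/2, y_n + (h/2)·k2); k4 = f(t_n + h, y_n + h·k3); y_{n+1} = y_n + (h/6)·(k1 + 2k2 + 2k3 + k4).
t=0.000000, y=2.400000:
  k1 = f(0.000000, 2.400000) = 0.000000
  k2 = f(0.265000, 2.400000) = 0.368880
  k3 = f(0.265000, 2.497753) = 0.383905
  k4 = f(0.530000, 2.603469) = 0.800307
  y ← 2.400000 + (0.53/6)·(k1 + 2k2 + 2k3 + k4) = 2.603686
y(0.53) ≈ 2.6037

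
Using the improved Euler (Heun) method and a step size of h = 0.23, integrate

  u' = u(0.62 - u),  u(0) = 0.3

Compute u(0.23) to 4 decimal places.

Heun: k1 = f(x_n, u_n); k2 = f(x_n + h, u_n + h·k1); u_{n+1} = u_n + (h/2)·(k1 + k2).
x=0.000000, u=0.300000:
  k1 = f(0.000000, 0.300000) = 0.096000
  k2 = f(0.230000, 0.322080) = 0.095954
  u ← 0.300000 + (0.23/2)·(0.096000 + 0.095954) = 0.322075
u(0.23) ≈ 0.3221

0.3221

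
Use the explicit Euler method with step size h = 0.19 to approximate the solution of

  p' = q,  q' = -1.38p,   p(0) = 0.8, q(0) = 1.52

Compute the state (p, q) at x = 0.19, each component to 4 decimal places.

Euler on (p,q): p_{n+1} = p_n + h·p', q_{n+1} = q_n + h·q'.
0.000000: (0.800000, 1.520000); f=(1.520000, -1.104000) → (1.088800, 1.310240)
(p(0.19), q(0.19)) ≈ (1.0888, 1.3102)

1.0888, 1.3102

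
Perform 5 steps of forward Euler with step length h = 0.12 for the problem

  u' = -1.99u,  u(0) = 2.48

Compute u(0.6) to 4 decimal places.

Euler: u_{n+1} = u_n + h·f(t_n, u_n).
t=0.000000, u=2.480000: f=-4.935200 → u ← 2.480000 + 0.12·(-4.935200) = 1.887776
t=0.120000, u=1.887776: f=-3.756674 → u ← 1.887776 + 0.12·(-3.756674) = 1.436975
t=0.240000, u=1.436975: f=-2.859580 → u ← 1.436975 + 0.12·(-2.859580) = 1.093825
t=0.360000, u=1.093825: f=-2.176713 → u ← 1.093825 + 0.12·(-2.176713) = 0.832620
t=0.480000, u=0.832620: f=-1.656914 → u ← 0.832620 + 0.12·(-1.656914) = 0.633790
u(0.6) ≈ 0.6338

0.6338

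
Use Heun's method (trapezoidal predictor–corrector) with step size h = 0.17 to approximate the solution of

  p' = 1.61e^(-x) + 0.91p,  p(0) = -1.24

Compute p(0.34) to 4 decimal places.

-1.1380

Heun: k1 = f(x_n, p_n); k2 = f(x_n + h, p_n + h·k1); p_{n+1} = p_n + (h/2)·(k1 + k2).
x=0.000000, p=-1.240000:
  k1 = f(0.000000, -1.240000) = 0.481600
  k2 = f(0.170000, -1.158128) = 0.304404
  p ← -1.240000 + (0.17/2)·(0.481600 + 0.304404) = -1.173190
x=0.170000, p=-1.173190:
  k1 = f(0.170000, -1.173190) = 0.290698
  k2 = f(0.340000, -1.123771) = 0.123319
  p ← -1.173190 + (0.17/2)·(0.290698 + 0.123319) = -1.137998
p(0.34) ≈ -1.1380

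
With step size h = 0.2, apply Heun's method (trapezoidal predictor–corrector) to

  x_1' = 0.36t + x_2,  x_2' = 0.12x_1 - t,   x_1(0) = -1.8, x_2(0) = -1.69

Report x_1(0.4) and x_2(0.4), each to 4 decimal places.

-2.4741, -1.8725

Heun on (x_1,x_2): k1 = f(t_n, state_n); k2 = f(t_n + h, state_n + h·k1); state_{n+1} = state_n + (h/2)·(k1 + k2).
0.000000: (-1.800000, -1.690000)
  k1 = (-1.690000, -0.216000)
  predictor → (-2.138000, -1.733200)
  k2 = (-1.661200, -0.456560)
  → (-2.135120, -1.757256)
0.200000: (-2.135120, -1.757256)
  k1 = (-1.685256, -0.456214)
  predictor → (-2.472171, -1.848499)
  k2 = (-1.704499, -0.696661)
  → (-2.474095, -1.872543)
(x_1(0.4), x_2(0.4)) ≈ (-2.4741, -1.8725)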